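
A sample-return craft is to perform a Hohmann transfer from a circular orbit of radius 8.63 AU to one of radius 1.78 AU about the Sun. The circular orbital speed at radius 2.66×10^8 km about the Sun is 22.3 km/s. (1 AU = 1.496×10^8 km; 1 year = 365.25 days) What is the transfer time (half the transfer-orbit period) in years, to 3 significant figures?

From the circular-orbit relation v² = μ/r at r = 2.66×10^8 km: μ = v²r = (22.3)² × 2.66×10^8 = 1.32279×10^11 km³/s².
In km: r₁ = 8.63 × 1.496×10^8 = 1.291048×10^9 km; r₂ = 1.78 × 1.496×10^8 = 2.66288×10^8 km.
Transfer-ellipse semi-major axis a_t = (r₁ + r₂)/2 = (1.291048×10^9 + 2.66288×10^8)/2 = 7.78668×10^8 km.
Transfer time t = π√(a_t³/μ) = π√((7.78668×10^8)³ / 1.32279×10^11) = 1.877×10^8 s.
Converting: 1.877×10^8 s ÷ 3.15576×10^7 s/year (365.25 × 86400) = 5.95 years.

t = 5.95 years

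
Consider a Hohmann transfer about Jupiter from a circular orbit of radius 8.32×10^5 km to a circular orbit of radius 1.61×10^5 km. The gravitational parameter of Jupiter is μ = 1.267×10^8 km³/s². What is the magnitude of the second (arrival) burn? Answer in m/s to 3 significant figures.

Δv₂ = 8260 m/s

The Hohmann ellipse has a_t = (r₁ + r₂)/2 = 4.965×10^5 km.
Circular speed at r = 1.610×10^5 km: v_c = √(μ/r) = 28.0527 km/s.
Transfer-orbit speed at the same r (vis-viva, a = a_t): v_t = √[μ(2/r − 1/a_t)] = 36.3143 km/s.
Δv₂ = |v_t − v_c| = |36.3143 − 28.0527| = 8.262 km/s.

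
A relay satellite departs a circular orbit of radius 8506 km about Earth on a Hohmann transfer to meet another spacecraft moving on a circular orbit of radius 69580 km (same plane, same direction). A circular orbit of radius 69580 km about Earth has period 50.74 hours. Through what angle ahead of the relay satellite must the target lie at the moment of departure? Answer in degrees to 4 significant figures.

φ = 104.3°

From Kepler's third law T² = 4π²r³/μ at r = 69580 km, T = 50.74 hours = 50.74 × 3600 s = 1.82664×10^5 s: μ = 4π²r³/T² = 3.98572×10^5 km³/s².
Semi-major axis of the transfer orbit: a_t = (8506 + 69580)/2 = 39043 km.
The half-period of the transfer ellipse is t = π√(a_t³/μ) = 38389 s.
The target's mean motion on its circular orbit is ω₂ = √(μ/r₂³) = 3.4398×10^-5 rad/s.
Angle swept by the target during transfer: ω₂·t = 1.3205 rad = 75.66°.
The relay satellite traverses 180° on the transfer ellipse, so the target must lead by 180° − 75.66° = 104.3°.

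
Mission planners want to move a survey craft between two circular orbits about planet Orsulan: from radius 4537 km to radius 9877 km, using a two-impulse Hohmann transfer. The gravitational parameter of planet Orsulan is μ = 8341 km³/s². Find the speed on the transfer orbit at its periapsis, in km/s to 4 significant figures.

v = 1.587 km/s

Semi-major axis of the transfer orbit: a_t = (4537 + 9877)/2 = 7207 km.
At periapsis, r = 4537 km.
From the vis-viva equation, v = √[μ(2/r − 1/a_t)] = 1.587 km/s.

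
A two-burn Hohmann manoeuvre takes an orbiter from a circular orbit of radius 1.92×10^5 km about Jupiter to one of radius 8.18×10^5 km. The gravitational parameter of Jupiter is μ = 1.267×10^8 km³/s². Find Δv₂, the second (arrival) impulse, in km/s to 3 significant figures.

Δv₂ = 4.77 km/s

Semi-major axis of the transfer orbit: a_t = (1.920×10^5 + 8.180×10^5)/2 = 5.050×10^5 km.
Circular speed at r = 8.180×10^5 km: v_c = √(μ/r) = 12.4455 km/s.
Vis-viva on the transfer ellipse at r = 8.180×10^5 km gives v_t = √[μ(2/r − 1/a_t)] = 7.67391 km/s.
Δv₂ = |v_t − v_c| = |7.67391 − 12.4455| = 4.772 km/s.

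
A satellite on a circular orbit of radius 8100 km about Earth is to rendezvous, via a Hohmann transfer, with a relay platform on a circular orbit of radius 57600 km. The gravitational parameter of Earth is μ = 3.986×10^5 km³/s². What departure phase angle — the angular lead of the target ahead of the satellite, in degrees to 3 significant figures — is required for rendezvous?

Transfer-ellipse semi-major axis a_t = (r₁ + r₂)/2 = (8100 + 57600)/2 = 32850 km.
The half-period of the transfer ellipse is t = π√(a_t³/μ) = 29627 s.
Target angular speed ω₂ = √(μ/r₂³) = 4.5670×10^-5 rad/s.
Angle swept by the target during transfer: ω₂·t = 1.3531 rad = 77.53°.
The satellite traverses 180° on the transfer ellipse, so the target must lead by 180° − 77.53° = 102°.

φ = 102°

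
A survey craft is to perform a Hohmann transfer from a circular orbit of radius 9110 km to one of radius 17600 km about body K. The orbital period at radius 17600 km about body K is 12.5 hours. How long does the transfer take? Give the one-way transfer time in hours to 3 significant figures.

From Kepler's third law T² = 4π²r³/μ at r = 17600 km, T = 12.5 hours = 12.5 × 3600 s = 45000 s: μ = 4π²r³/T² = 1.06285×10^5 km³/s².
Transfer-ellipse semi-major axis a_t = (r₁ + r₂)/2 = (9110 + 17600)/2 = 13355 km.
Transfer time t = π√(a_t³/μ) = π√((13355)³ / 1.06285×10^5) = 14870 s.
Converting: 14870 s ÷ 3600 s/hour = 4.13 hours.

t = 4.13 hours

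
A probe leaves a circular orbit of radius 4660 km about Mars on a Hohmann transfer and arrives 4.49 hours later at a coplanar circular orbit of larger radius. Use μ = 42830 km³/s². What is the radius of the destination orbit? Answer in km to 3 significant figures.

Transfer time t = 4.49 hours = 16164 s, and t = π√(a_t³/μ).
So a_t = (μ t²/π²)^(1/3) = (42830 × (16164)² / π²)^(1/3) = 10428 km.
Since a_t = (r₁ + r₂)/2, r₂ = 2a_t − r₁ = 2×10428 − 4660 = 16196 km.

r₂ = 16200 km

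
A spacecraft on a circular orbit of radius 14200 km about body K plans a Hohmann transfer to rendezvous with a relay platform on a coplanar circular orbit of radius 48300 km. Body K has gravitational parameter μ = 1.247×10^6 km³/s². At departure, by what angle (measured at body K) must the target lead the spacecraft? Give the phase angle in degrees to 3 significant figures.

Semi-major axis of the transfer orbit: a_t = (14200 + 48300)/2 = 31250 km.
The half-period of the transfer ellipse is t = π√(a_t³/μ) = 15540 s.
Target angular speed ω₂ = √(μ/r₂³) = 1.052×10^-4 rad/s.
Angle swept by the target during transfer: ω₂·t = 1.635 rad = 93.68°.
Arrival is 180° from departure on the ellipse, so φ = 180° − 93.68° = 86.3°.

φ = 86.3°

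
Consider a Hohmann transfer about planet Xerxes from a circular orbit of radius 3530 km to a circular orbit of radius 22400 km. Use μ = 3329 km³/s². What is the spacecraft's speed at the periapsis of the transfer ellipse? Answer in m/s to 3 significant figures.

Semi-major axis of the transfer orbit: a_t = (3530 + 22400)/2 = 12965 km.
At periapsis, r = 3530 km.
From the vis-viva equation, v = √[μ(2/r − 1/a_t)] = 1.276 km/s.

v = 1280 m/s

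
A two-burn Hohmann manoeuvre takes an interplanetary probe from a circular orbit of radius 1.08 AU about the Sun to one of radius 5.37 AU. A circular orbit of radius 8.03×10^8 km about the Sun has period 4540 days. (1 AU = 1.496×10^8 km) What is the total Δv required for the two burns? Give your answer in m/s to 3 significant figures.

From Kepler's third law T² = 4π²r³/μ at r = 8.03×10^8 km, T = 4540 days = 4540 × 86400 s = 3.92256×10^8 s: μ = 4π²r³/T² = 1.32852×10^11 km³/s².
In km: r₁ = 1.08 × 1.496×10^8 = 1.61568×10^8 km; r₂ = 5.37 × 1.496×10^8 = 8.03352×10^8 km.
Semi-major axis of the transfer orbit: a_t = (1.61568×10^8 + 8.03352×10^8)/2 = 4.8246×10^8 km.
Circular speed at r₁: v₁ = √(μ/r₁) = √(1.32852×10^11/1.61568×10^8) = 28.675164 km/s.
On the transfer ellipse at r₁, vis-viva equation gives v_p = √[μ(2/r₁ − 1/a_t)] = 37.002256 km/s.
First burn Δv₁ = |v_p − v₁| = 8.32709 km/s.
Circular speed at r₂: v₂ = √(μ/r₂) = 12.85969 km/s.
Transfer-orbit speed at r₂: v_a = √[μ(2/r₂ − 1/a_t)] = 7.441794 km/s.
Second burn Δv₂ = |v₂ − v_a| = 5.41790 km/s.
Total Δv = Δv₁ + Δv₂ = 13.74 km/s.

Δv = 13700 m/s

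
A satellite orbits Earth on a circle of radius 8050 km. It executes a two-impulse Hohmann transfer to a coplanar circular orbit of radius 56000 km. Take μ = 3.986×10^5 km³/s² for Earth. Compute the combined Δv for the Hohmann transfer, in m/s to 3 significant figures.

Δv = 3600 m/s

Semi-major axis of the transfer orbit: a_t = (8050 + 56000)/2 = 32025 km.
At r₁ the circular-orbit speed is v₁ = √(μ/r₁) = 7.0367 km/s.
On the transfer ellipse at r₁, v² = μ(2/r − 1/a) gives v_p = √[μ(2/r₁ − 1/a_t)] = 9.3051 km/s.
First burn Δv₁ = |v_p − v₁| = 2.2684 km/s.
At r₂, v₂ = √(μ/r₂) = 2.6679 km/s.
Transfer-orbit speed at r₂: v_a = √[μ(2/r₂ − 1/a_t)] = 1.3376 km/s.
Second burn Δv₂ = |v₂ − v_a| = 1.3303 km/s.
Total Δv = Δv₁ + Δv₂ = 3.599 km/s.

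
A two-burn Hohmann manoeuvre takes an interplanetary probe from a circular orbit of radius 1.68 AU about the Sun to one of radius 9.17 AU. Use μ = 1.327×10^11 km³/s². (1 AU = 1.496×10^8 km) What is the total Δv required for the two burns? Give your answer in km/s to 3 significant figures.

Δv = 11.3 km/s

In km: r₁ = 1.68 × 1.496×10^8 = 2.51328×10^8 km; r₂ = 9.17 × 1.496×10^8 = 1.371832×10^9 km.
Semi-major axis of the transfer orbit: a_t = (2.51328×10^8 + 1.371832×10^9)/2 = 8.1158×10^8 km.
At r₁ the circular-orbit speed is v₁ = √(μ/r₁) = 22.978 km/s.
Transfer-orbit speed at r₁ (vis-viva equation): v_p = √[μ(2/r₁ − 1/a_t)] = 29.874 km/s.
First burn Δv₁ = |v_p − v₁| = 6.896 km/s.
Circular speed at r₂: v₂ = √(μ/r₂) = 9.835 km/s.
Transfer-orbit speed at r₂: v_a = √[μ(2/r₂ − 1/a_t)] = 5.473 km/s.
Second burn Δv₂ = |v₂ − v_a| = 4.362 km/s.
Total Δv = Δv₁ + Δv₂ = 11.26 km/s.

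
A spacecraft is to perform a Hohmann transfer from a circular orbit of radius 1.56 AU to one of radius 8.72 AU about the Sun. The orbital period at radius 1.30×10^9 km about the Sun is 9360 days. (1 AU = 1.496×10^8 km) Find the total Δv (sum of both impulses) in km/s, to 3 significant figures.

From Kepler's third law T² = 4π²r³/μ at r = 1.30×10^9 km, T = 9360 days = 9360 × 86400 s = 8.08704×10^8 s: μ = 4π²r³/T² = 1.32620×10^11 km³/s².
In km: r₁ = 1.56 × 1.496×10^8 = 2.33376×10^8 km; r₂ = 8.72 × 1.496×10^8 = 1.304512×10^9 km.
The Hohmann ellipse has a_t = (r₁ + r₂)/2 = 7.68944×10^8 km.
Circular speed at r₁: v₁ = √(μ/r₁) = √(1.32620×10^11/2.33376×10^8) = 23.838 km/s.
On the transfer ellipse at r₁, vis-viva gives v_p = √[μ(2/r₁ − 1/a_t)] = 31.049 km/s.
First burn Δv₁ = |v_p − v₁| = 7.211 km/s.
Circular speed at r₂: v₂ = √(μ/r₂) = 10.083 km/s.
Transfer-orbit speed at r₂: v_a = √[μ(2/r₂ − 1/a_t)] = 5.5547 km/s.
Second burn Δv₂ = |v₂ − v_a| = 4.528 km/s.
Total Δv = Δv₁ + Δv₂ = 11.74 km/s.

Δv = 11.7 km/s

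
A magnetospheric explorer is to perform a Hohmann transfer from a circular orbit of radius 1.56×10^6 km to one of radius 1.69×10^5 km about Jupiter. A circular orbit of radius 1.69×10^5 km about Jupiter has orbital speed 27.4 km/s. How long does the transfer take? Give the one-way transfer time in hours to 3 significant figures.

t = 62.3 hours

From the circular-orbit relation v² = μ/r at r = 1.69×10^5 km: μ = v²r = (27.4)² × 1.69×10^5 = 1.26878×10^8 km³/s².
The Hohmann ellipse has a_t = (r₁ + r₂)/2 = 8.645×10^5 km.
Transfer time t = π√(a_t³/μ) = π√((8.645×10^5)³ / 1.26878×10^8) = 2.242×10^5 s.
Converting: 2.242×10^5 s ÷ 3600 s/hour = 62.3 hours.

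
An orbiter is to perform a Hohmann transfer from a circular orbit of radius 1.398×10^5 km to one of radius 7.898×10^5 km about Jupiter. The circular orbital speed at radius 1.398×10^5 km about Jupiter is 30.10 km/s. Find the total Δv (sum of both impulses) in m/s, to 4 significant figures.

Δv = 14860 m/s

From the circular-orbit relation v² = μ/r at r = 1.398×10^5 km: μ = v²r = (30.10)² × 1.398×10^5 = 1.26660×10^8 km³/s².
The Hohmann ellipse has a_t = (r₁ + r₂)/2 = 4.648×10^5 km.
Circular speed at r₁: v₁ = √(μ/r₁) = √(1.26660×10^8/1.398×10^5) = 30.100 km/s.
On the transfer ellipse at r₁, vis-viva gives v_p = √[μ(2/r₁ − 1/a_t)] = 39.237 km/s.
First burn Δv₁ = |v_p − v₁| = 9.137 km/s.
At r₂, v₂ = √(μ/r₂) = 12.664 km/s.
Transfer-orbit speed at r₂: v_a = √[μ(2/r₂ − 1/a_t)] = 6.9452 km/s.
Second burn Δv₂ = |v₂ − v_a| = 5.719 km/s.
Δv = Δv₁ + Δv₂ = 9.137 + 5.719 = 14.86 km/s.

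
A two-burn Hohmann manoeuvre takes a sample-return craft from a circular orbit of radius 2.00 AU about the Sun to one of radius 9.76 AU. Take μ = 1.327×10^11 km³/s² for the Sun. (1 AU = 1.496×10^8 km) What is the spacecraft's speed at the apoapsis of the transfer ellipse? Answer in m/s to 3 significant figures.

v = 5560 m/s

In km: r₁ = 2.00 × 1.496×10^8 = 2.992×10^8 km; r₂ = 9.76 × 1.496×10^8 = 1.460096×10^9 km.
Semi-major axis of the transfer orbit: a_t = (2.992×10^8 + 1.460096×10^9)/2 = 8.79648×10^8 km.
The apoapsis of the transfer ellipse is at r = 1.460096×10^9 km.
From the vis-viva equation, v = √[μ(2/r − 1/a_t)] = 5.560 km/s.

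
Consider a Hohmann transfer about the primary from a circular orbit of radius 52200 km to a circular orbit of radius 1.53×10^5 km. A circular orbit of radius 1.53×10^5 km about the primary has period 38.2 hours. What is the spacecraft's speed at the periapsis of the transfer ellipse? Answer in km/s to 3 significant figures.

From Kepler's third law T² = 4π²r³/μ at r = 1.53×10^5 km, T = 38.2 hours = 38.2 × 3600 s = 1.3752×10^5 s: μ = 4π²r³/T² = 7.47657×10^6 km³/s².
Semi-major axis of the transfer orbit: a_t = (52200 + 1.530×10^5)/2 = 1.026×10^5 km.
The periapsis of the transfer ellipse is at r = 52200 km.
Applying v² = μ(2/r − 1/a_t): v = 14.61 km/s.

v = 14.6 km/s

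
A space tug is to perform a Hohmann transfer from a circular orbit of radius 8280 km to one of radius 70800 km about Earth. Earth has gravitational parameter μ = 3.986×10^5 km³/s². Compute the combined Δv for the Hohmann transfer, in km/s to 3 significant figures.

Transfer-ellipse semi-major axis a_t = (r₁ + r₂)/2 = (8280 + 70800)/2 = 39540 km.
Circular speed at r₁: v₁ = √(μ/r₁) = √(3.986×10^5/8280) = 6.938 km/s.
On the transfer ellipse at r₁, vis-viva gives v_p = √[μ(2/r₁ − 1/a_t)] = 9.284 km/s.
First burn Δv₁ = |v_p − v₁| = 2.346 km/s.
Circular speed at r₂: v₂ = √(μ/r₂) = 2.373 km/s.
Transfer-orbit speed at r₂: v_a = √[μ(2/r₂ − 1/a_t)] = 1.086 km/s.
Second burn Δv₂ = |v₂ − v_a| = 1.287 km/s.
Δv = Δv₁ + Δv₂ = 2.346 + 1.287 = 3.633 km/s.

Δv = 3.63 km/s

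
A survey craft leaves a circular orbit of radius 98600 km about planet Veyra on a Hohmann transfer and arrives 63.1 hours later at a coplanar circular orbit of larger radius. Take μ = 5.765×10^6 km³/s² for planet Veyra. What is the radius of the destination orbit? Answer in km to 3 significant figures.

Transfer time t = 63.1 hours = 2.2716×10^5 s, and t = π√(a_t³/μ).
So a_t = (μ t²/π²)^(1/3) = (5.765×10^6 × (2.2716×10^5)² / π²)^(1/3) = 3.1121×10^5 km.
Since a_t = (r₁ + r₂)/2, r₂ = 2a_t − r₁ = 2×3.1121×10^5 − 98600 = 5.2382×10^5 km.

r₂ = 5.24×10^5 km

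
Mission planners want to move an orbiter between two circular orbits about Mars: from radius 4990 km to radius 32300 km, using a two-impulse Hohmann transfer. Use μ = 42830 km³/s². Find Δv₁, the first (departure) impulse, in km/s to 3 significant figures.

Δv₁ = 0.926 km/s

The Hohmann ellipse has a_t = (r₁ + r₂)/2 = 18645 km.
On the circular orbit at r = 4990 km, v_c = √(μ/r) = 2.9297 km/s.
Transfer-orbit speed at the same r (vis-viva, a = a_t): v_t = √[μ(2/r − 1/a_t)] = 3.8561 km/s.
Δv₁ = |v_t − v_c| = |3.8561 − 2.9297| = 0.9264 km/s.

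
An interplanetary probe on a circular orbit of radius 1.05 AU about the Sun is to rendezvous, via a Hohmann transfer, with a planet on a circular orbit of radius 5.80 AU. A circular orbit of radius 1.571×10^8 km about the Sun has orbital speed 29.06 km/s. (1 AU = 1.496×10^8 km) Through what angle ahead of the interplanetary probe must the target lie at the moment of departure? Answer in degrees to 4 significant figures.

From the circular-orbit relation v² = μ/r at r = 1.571×10^8 km: μ = v²r = (29.06)² × 1.571×10^8 = 1.32668×10^11 km³/s².
In km: r₁ = 1.05 × 1.496×10^8 = 1.5708×10^8 km; r₂ = 5.80 × 1.496×10^8 = 8.6768×10^8 km.
Transfer-ellipse semi-major axis a_t = (r₁ + r₂)/2 = (1.5708×10^8 + 8.6768×10^8)/2 = 5.1238×10^8 km.
The half-period of the transfer ellipse is t = π√(a_t³/μ) = 1.00036×10^8 s.
Target angular speed ω₂ = √(μ/r₂³) = 1.42510×10^-8 rad/s.
Angle swept by the target during transfer: ω₂·t = 1.4256 rad = 81.68°.
Arrival is 180° from departure on the ellipse, so φ = 180° − 81.68° = 98.32°.

φ = 98.32°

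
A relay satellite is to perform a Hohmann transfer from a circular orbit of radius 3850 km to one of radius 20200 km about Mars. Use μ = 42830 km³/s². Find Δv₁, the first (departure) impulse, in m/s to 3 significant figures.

Δv₁ = 988 m/s

Semi-major axis of the transfer orbit: a_t = (3850 + 20200)/2 = 12025 km.
On the circular orbit at r = 3850 km, v_c = √(μ/r) = 3.3354 km/s.
Vis-viva on the transfer ellipse at r = 3850 km gives v_t = √[μ(2/r − 1/a_t)] = 4.3229 km/s.
Δv₁ = |v_t − v_c| = |4.3229 − 3.3354| = 0.9875 km/s.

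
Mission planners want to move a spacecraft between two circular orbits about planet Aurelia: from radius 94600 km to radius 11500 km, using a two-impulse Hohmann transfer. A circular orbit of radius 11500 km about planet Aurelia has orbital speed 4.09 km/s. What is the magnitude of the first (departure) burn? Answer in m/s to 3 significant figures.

From the circular-orbit relation v² = μ/r at r = 11500 km: μ = v²r = (4.09)² × 11500 = 1.92373×10^5 km³/s².
Transfer-ellipse semi-major axis a_t = (r₁ + r₂)/2 = (94600 + 11500)/2 = 53050 km.
Circular speed at r = 94600 km: v_c = √(μ/r) = 1.426 km/s.
Transfer-orbit speed at the same r (vis-viva, a = a_t): v_t = √[μ(2/r − 1/a_t)] = 0.6639 km/s.
Δv₁ = |v_t − v_c| = |0.6639 − 1.426| = 0.7621 km/s.

Δv₁ = 762 m/s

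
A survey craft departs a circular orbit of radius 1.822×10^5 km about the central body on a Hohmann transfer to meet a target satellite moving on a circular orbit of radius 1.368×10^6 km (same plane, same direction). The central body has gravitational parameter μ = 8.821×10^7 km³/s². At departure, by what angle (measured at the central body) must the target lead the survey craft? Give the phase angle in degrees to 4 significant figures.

φ = 103.2°

The Hohmann ellipse has a_t = (r₁ + r₂)/2 = 7.751×10^5 km.
Transfer time t = π√(a_t³/μ) = 2.2826×10^5 s.
Target angular speed ω₂ = √(μ/r₂³) = 5.8699×10^-6 rad/s.
Angle swept by the target during transfer: ω₂·t = 1.3399 rad = 76.77°.
The survey craft traverses 180° on the transfer ellipse, so the target must lead by 180° − 76.77° = 103.2°.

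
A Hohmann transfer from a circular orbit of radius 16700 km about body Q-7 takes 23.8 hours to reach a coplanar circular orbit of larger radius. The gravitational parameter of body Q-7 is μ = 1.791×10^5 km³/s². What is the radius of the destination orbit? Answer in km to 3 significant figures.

Transfer time t = 23.8 hours = 85680 s, and t = π√(a_t³/μ).
So a_t = (μ t²/π²)^(1/3) = (1.791×10^5 × (85680)² / π²)^(1/3) = 51072 km.
Since a_t = (r₁ + r₂)/2, r₂ = 2a_t − r₁ = 2×51072 − 16700 = 85444 km.

r₂ = 85400 km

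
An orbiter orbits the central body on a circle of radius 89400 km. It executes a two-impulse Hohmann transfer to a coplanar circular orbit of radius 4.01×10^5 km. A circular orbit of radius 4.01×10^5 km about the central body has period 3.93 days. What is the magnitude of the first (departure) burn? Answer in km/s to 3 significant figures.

From Kepler's third law T² = 4π²r³/μ at r = 4.01×10^5 km, T = 3.93 days = 3.93 × 86400 s = 3.39552×10^5 s: μ = 4π²r³/T² = 2.20790×10^7 km³/s².
The Hohmann ellipse has a_t = (r₁ + r₂)/2 = 2.452×10^5 km.
Circular speed at r = 89400 km: v_c = √(μ/r) = 15.715 km/s.
Transfer-orbit speed at the same r (vis-viva, a = a_t): v_t = √[μ(2/r − 1/a_t)] = 20.097 km/s.
Δv₁ = |v_t − v_c| = |20.097 − 15.715| = 4.382 km/s.

Δv₁ = 4.38 km/s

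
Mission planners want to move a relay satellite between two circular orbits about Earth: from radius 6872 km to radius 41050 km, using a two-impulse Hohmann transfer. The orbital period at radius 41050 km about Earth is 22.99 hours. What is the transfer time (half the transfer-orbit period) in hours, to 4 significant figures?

t = 5.126 hours

From Kepler's third law T² = 4π²r³/μ at r = 41050 km, T = 22.99 hours = 22.99 × 3600 s = 82764 s: μ = 4π²r³/T² = 3.98672×10^5 km³/s².
Semi-major axis of the transfer orbit: a_t = (6872 + 41050)/2 = 23961 km.
Transfer time t = π√(a_t³/μ) = π√((23961)³ / 3.98672×10^5) = 18454 s.
Converting: 18454 s ÷ 3600 s/hour = 5.126 hours.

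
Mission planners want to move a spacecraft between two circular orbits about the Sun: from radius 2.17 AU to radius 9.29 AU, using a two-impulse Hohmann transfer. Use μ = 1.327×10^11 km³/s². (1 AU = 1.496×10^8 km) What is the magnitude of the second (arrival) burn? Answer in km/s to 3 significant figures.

In km: r₁ = 2.17 × 1.496×10^8 = 3.24632×10^8 km; r₂ = 9.29 × 1.496×10^8 = 1.389784×10^9 km.
Semi-major axis of the transfer orbit: a_t = (3.24632×10^8 + 1.389784×10^9)/2 = 8.57208×10^8 km.
On the circular orbit at r = 1.389784×10^9 km, v_c = √(μ/r) = 9.7715 km/s.
Vis-viva on the transfer ellipse at r = 1.389784×10^9 km gives v_t = √[μ(2/r − 1/a_t)] = 6.0133 km/s.
Δv₂ = |v_t − v_c| = |6.0133 − 9.7715| = 3.758 km/s.

Δv₂ = 3.76 km/s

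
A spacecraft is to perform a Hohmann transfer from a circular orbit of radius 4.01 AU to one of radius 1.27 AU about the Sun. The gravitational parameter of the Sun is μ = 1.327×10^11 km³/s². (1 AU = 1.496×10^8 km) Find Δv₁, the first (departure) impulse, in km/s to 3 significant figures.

In km: r₁ = 4.01 × 1.496×10^8 = 5.99896×10^8 km; r₂ = 1.27 × 1.496×10^8 = 1.89992×10^8 km.
Semi-major axis of the transfer orbit: a_t = (5.99896×10^8 + 1.89992×10^8)/2 = 3.94944×10^8 km.
Circular speed at r = 5.99896×10^8 km: v_c = √(μ/r) = 14.873 km/s.
Transfer-orbit speed at the same r (vis-viva, a = a_t): v_t = √[μ(2/r − 1/a_t)] = 10.316 km/s.
Δv₁ = |v_t − v_c| = |10.316 − 14.873| = 4.557 km/s.

Δv₁ = 4.56 km/s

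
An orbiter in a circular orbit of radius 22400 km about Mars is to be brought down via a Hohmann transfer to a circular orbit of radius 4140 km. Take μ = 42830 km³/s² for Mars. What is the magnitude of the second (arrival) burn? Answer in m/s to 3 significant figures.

Transfer-ellipse semi-major axis a_t = (r₁ + r₂)/2 = (22400 + 4140)/2 = 13270 km.
Circular speed at r = 4140 km: v_c = √(μ/r) = 3.2164 km/s.
Vis-viva on the transfer ellipse at r = 4140 km gives v_t = √[μ(2/r − 1/a_t)] = 4.1789 km/s.
Δv₂ = |v_t − v_c| = |4.1789 − 3.2164| = 0.9625 km/s.

Δv₂ = 962 m/s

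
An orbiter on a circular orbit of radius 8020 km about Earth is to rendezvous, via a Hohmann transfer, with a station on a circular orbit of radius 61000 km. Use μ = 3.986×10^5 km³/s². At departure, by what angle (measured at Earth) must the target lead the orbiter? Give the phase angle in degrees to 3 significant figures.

φ = 103°

The Hohmann ellipse has a_t = (r₁ + r₂)/2 = 34510 km.
Transfer time t = π√(a_t³/μ) = 31901 s.
The target's mean motion on its circular orbit is ω₂ = √(μ/r₂³) = 4.1906×10^-5 rad/s.
Angle swept by the target during transfer: ω₂·t = 1.3368 rad = 76.59°.
The orbiter traverses 180° on the transfer ellipse, so the target must lead by 180° − 76.59° = 103°.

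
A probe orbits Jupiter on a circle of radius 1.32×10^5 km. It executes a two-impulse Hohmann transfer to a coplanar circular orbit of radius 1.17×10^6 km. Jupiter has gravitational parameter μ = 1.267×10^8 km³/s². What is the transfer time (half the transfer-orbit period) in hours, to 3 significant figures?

t = 40.7 hours

Transfer-ellipse semi-major axis a_t = (r₁ + r₂)/2 = (1.320×10^5 + 1.170×10^6)/2 = 6.510×10^5 km.
Half the transfer-orbit period gives t = π√(a_t³/μ) = 1.466×10^5 s.
Converting: 1.466×10^5 s ÷ 3600 s/hour = 40.7 hours.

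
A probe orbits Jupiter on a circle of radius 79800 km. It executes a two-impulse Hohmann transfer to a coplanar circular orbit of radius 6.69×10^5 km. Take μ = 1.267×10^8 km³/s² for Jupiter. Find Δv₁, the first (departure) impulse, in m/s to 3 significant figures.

Δv₁ = 13400 m/s

Transfer-ellipse semi-major axis a_t = (r₁ + r₂)/2 = (79800 + 6.690×10^5)/2 = 3.744×10^5 km.
Circular speed at r = 79800 km: v_c = √(μ/r) = 39.846 km/s.
Vis-viva on the transfer ellipse at r = 79800 km gives v_t = √[μ(2/r − 1/a_t)] = 53.264 km/s.
Δv₁ = |v_t − v_c| = |53.264 − 39.846| = 13.42 km/s.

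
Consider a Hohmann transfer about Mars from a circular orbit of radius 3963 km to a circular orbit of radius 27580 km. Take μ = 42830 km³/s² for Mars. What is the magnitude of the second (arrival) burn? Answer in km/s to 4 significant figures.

Δv₂ = 0.6215 km/s

Transfer-ellipse semi-major axis a_t = (r₁ + r₂)/2 = (3963 + 27580)/2 = 15771.5 km.
Circular speed at r = 27580 km: v_c = √(μ/r) = 1.2462 km/s.
Vis-viva on the transfer ellipse at r = 27580 km gives v_t = √[μ(2/r − 1/a_t)] = 0.62467 km/s.
Δv₂ = |v_t − v_c| = |0.62467 − 1.2462| = 0.6215 km/s.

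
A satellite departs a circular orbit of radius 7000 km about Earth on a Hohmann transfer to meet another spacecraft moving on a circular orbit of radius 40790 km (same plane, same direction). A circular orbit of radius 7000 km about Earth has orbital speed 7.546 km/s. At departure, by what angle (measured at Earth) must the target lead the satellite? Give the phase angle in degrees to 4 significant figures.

φ = 99.29°

From the circular-orbit relation v² = μ/r at r = 7000 km: μ = v²r = (7.546)² × 7000 = 3.98595×10^5 km³/s².
The Hohmann ellipse has a_t = (r₁ + r₂)/2 = 23895 km.
The half-period of the transfer ellipse is t = π√(a_t³/μ) = 18380 s.
Target angular speed ω₂ = √(μ/r₂³) = 7.664×10^-5 rad/s.
Angle swept by the target during transfer: ω₂·t = 1.4086 rad = 80.71°.
Arrival is 180° from departure on the ellipse, so φ = 180° − 80.71° = 99.29°.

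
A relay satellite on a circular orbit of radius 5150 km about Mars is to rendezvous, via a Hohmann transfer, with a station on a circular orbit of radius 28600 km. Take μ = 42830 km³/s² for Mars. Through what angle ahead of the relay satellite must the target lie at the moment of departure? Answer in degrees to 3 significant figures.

Semi-major axis of the transfer orbit: a_t = (5150 + 28600)/2 = 16875 km.
Transfer time t = π√(a_t³/μ) = 33277 s.
Target angular speed ω₂ = √(μ/r₂³) = 4.2788×10^-5 rad/s.
Angle swept by the target during transfer: ω₂·t = 1.4239 rad = 81.58°.
The relay satellite traverses 180° on the transfer ellipse, so the target must lead by 180° − 81.58° = 98.4°.

φ = 98.4°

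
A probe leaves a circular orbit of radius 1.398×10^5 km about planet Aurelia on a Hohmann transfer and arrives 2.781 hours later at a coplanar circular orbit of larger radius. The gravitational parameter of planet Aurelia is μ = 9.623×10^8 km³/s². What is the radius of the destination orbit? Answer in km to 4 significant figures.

Transfer time t = 2.781 hours = 10011.6 s, and t = π√(a_t³/μ).
So a_t = (μ t²/π²)^(1/3) = (9.623×10^8 × (10011.6)² / π²)^(1/3) = 2.1380×10^5 km.
Since a_t = (r₁ + r₂)/2, r₂ = 2a_t − r₁ = 2×2.1380×10^5 − 1.398×10^5 = 2.878×10^5 km.

r₂ = 2.878×10^5 km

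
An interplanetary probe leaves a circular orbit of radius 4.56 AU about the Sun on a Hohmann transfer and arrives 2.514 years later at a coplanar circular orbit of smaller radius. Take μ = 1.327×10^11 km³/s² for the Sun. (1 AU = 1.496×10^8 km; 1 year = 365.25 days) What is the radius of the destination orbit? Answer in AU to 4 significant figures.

In km: r₁ = 4.56 × 1.496×10^8 = 6.82176×10^8 km.
Transfer time t = 2.514 years × 365.25 × 86400 s = 7.93358064×10^7 s, and t = π√(a_t³/μ).
So a_t = (μ t²/π²)^(1/3) = (1.327×10^11 × (7.93358064×10^7)² / π²)^(1/3) = 4.3904×10^8 km.
Since a_t = (r₁ + r₂)/2, r₂ = 2a_t − r₁ = 2×4.3904×10^8 − 6.82176×10^8 = 1.95904×10^8 km.
In AU: r₂ = 1.95904×10^8 / 1.496×10^8 = 1.310 AU.

r₂ = 1.310 AU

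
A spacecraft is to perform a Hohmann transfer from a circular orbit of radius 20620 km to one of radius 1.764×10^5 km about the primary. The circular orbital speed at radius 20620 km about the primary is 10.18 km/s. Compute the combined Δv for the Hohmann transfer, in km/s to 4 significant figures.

From the circular-orbit relation v² = μ/r at r = 20620 km: μ = v²r = (10.18)² × 20620 = 2.13690×10^6 km³/s².
The Hohmann ellipse has a_t = (r₁ + r₂)/2 = 98510 km.
At r₁ the circular-orbit speed is v₁ = √(μ/r₁) = 10.180 km/s.
On the transfer ellipse at r₁, vis-viva gives v_p = √[μ(2/r₁ − 1/a_t)] = 13.623 km/s.
First burn Δv₁ = |v_p − v₁| = 3.443 km/s.
At r₂, v₂ = √(μ/r₂) = 3.4805 km/s.
Transfer-orbit speed at r₂: v_a = √[μ(2/r₂ − 1/a_t)] = 1.5924 km/s.
Second burn Δv₂ = |v₂ − v_a| = 1.888 km/s.
Δv = Δv₁ + Δv₂ = 3.443 + 1.888 = 5.331 km/s.

Δv = 5.331 km/s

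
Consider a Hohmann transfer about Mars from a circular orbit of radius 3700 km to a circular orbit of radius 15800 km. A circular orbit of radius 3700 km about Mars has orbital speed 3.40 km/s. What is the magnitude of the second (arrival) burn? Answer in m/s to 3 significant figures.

Δv₂ = 632 m/s

From the circular-orbit relation v² = μ/r at r = 3700 km: μ = v²r = (3.40)² × 3700 = 42772.0 km³/s².
Semi-major axis of the transfer orbit: a_t = (3700 + 15800)/2 = 9750 km.
Circular speed at r = 15800 km: v_c = √(μ/r) = 1.64532 km/s.
Vis-viva on the transfer ellipse at r = 15800 km gives v_t = √[μ(2/r − 1/a_t)] = 1.01356 km/s.
Δv₂ = |v_t − v_c| = |1.01356 − 1.64532| = 0.6318 km/s.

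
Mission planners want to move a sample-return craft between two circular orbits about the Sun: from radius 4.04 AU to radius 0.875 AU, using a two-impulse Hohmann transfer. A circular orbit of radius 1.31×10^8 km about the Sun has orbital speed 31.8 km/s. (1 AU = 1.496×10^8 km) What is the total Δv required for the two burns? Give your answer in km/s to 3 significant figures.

Δv = 14.9 km/s

From the circular-orbit relation v² = μ/r at r = 1.31×10^8 km: μ = v²r = (31.8)² × 1.31×10^8 = 1.32472×10^11 km³/s².
In km: r₁ = 4.04 × 1.496×10^8 = 6.04384×10^8 km; r₂ = 0.875 × 1.496×10^8 = 1.309×10^8 km.
The Hohmann ellipse has a_t = (r₁ + r₂)/2 = 3.67642×10^8 km.
At r₁ the circular-orbit speed is v₁ = √(μ/r₁) = 14.805 km/s.
On the transfer ellipse at r₁, v² = μ(2/r − 1/a) gives v_a = √[μ(2/r₁ − 1/a_t)] = 8.8341 km/s.
First burn Δv₁ = |v_a − v₁| = 5.971 km/s.
Circular speed at r₂: v₂ = √(μ/r₂) = 31.812 km/s.
Transfer-orbit speed at r₂: v_p = √[μ(2/r₂ − 1/a_t)] = 40.788 km/s.
Second burn Δv₂ = |v₂ − v_p| = 8.976 km/s.
Δv = Δv₁ + Δv₂ = 5.971 + 8.976 = 14.95 km/s.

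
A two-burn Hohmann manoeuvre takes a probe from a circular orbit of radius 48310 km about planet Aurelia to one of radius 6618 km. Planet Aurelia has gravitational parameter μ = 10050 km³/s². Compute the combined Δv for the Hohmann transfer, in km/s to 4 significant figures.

Δv = 0.6343 km/s

Transfer-ellipse semi-major axis a_t = (r₁ + r₂)/2 = (48310 + 6618)/2 = 27464 km.
At r₁ the circular-orbit speed is v₁ = √(μ/r₁) = 0.4561 km/s.
On the transfer ellipse at r₁, vis-viva gives v_a = √[μ(2/r₁ − 1/a_t)] = 0.2239 km/s.
First burn Δv₁ = |v_a − v₁| = 0.2322 km/s.
Circular speed at r₂: v₂ = √(μ/r₂) = 1.2323 km/s.
Transfer-orbit speed at r₂: v_p = √[μ(2/r₂ − 1/a_t)] = 1.6344 km/s.
Second burn Δv₂ = |v₂ − v_p| = 0.4021 km/s.
Δv = Δv₁ + Δv₂ = 0.2322 + 0.4021 = 0.6343 km/s.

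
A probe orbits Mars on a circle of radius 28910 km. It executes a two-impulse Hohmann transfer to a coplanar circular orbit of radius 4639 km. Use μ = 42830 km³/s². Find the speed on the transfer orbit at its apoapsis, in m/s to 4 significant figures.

v = 640.1 m/s

The Hohmann ellipse has a_t = (r₁ + r₂)/2 = 16774.5 km.
The apoapsis of the transfer ellipse is at r = 28910 km.
From the vis-viva equation, v = √[μ(2/r − 1/a_t)] = 0.6401 km/s.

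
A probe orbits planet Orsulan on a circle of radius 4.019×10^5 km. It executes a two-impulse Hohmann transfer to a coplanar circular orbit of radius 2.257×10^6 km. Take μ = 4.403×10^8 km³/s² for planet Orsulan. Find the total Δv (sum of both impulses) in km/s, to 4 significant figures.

Transfer-ellipse semi-major axis a_t = (r₁ + r₂)/2 = (4.019×10^5 + 2.257×10^6)/2 = 1.32945×10^6 km.
At r₁ the circular-orbit speed is v₁ = √(μ/r₁) = 33.10 km/s.
Transfer-orbit speed at r₁ (vis-viva equation): v_p = √[μ(2/r₁ − 1/a_t)] = 43.13 km/s.
First burn Δv₁ = |v_p − v₁| = 10.03 km/s.
Circular speed at r₂: v₂ = √(μ/r₂) = 13.9672 km/s.
Transfer-orbit speed at r₂: v_a = √[μ(2/r₂ − 1/a_t)] = 7.67948 km/s.
Second burn Δv₂ = |v₂ − v_a| = 6.288 km/s.
Total Δv = Δv₁ + Δv₂ = 16.32 km/s.

Δv = 16.32 km/s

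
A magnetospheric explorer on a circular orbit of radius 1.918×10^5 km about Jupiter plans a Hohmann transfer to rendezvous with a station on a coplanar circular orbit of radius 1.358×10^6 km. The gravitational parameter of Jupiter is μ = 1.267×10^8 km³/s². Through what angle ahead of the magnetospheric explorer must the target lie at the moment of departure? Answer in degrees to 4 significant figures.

φ = 102.4°

Transfer-ellipse semi-major axis a_t = (r₁ + r₂)/2 = (1.918×10^5 + 1.358×10^6)/2 = 7.749×10^5 km.
Transfer time t = π√(a_t³/μ) = 1.90384×10^5 s.
Target angular speed ω₂ = √(μ/r₂³) = 7.11277×10^-6 rad/s.
Angle swept by the target during transfer: ω₂·t = 1.3542 rad = 77.59°.
Arrival is 180° from departure on the ellipse, so φ = 180° − 77.59° = 102.4°.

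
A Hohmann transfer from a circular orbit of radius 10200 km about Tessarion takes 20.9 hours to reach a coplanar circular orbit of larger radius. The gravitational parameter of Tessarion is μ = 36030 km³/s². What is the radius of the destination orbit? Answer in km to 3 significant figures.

r₂ = 44700 km

Transfer time t = 20.9 hours = 75240 s, and t = π√(a_t³/μ).
So a_t = (μ t²/π²)^(1/3) = (36030 × (75240)² / π²)^(1/3) = 27442 km.
Since a_t = (r₁ + r₂)/2, r₂ = 2a_t − r₁ = 2×27442 − 10200 = 44684 km.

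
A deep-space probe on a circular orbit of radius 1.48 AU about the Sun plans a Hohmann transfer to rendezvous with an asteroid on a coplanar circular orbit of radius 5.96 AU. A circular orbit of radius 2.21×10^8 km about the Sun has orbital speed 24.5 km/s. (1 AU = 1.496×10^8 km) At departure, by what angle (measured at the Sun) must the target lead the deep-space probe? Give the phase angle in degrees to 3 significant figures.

From the circular-orbit relation v² = μ/r at r = 2.21×10^8 km: μ = v²r = (24.5)² × 2.21×10^8 = 1.32655×10^11 km³/s².
In km: r₁ = 1.48 × 1.496×10^8 = 2.21408×10^8 km; r₂ = 5.96 × 1.496×10^8 = 8.91616×10^8 km.
The Hohmann ellipse has a_t = (r₁ + r₂)/2 = 5.56512×10^8 km.
The half-period of the transfer ellipse is t = π√(a_t³/μ) = 1.13240×10^8 s.
Target angular speed ω₂ = √(μ/r₂³) = 1.36803×10^-8 rad/s.
Angle swept by the target during transfer: ω₂·t = 1.5492 rad = 88.76°.
The deep-space probe traverses 180° on the transfer ellipse, so the target must lead by 180° − 88.76° = 91.2°.

φ = 91.2°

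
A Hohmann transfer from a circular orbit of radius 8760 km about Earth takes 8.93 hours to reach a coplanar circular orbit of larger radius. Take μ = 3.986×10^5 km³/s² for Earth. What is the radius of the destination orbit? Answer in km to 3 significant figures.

r₂ = 60600 km

Transfer time t = 8.93 hours = 32148 s, and t = π√(a_t³/μ).
So a_t = (μ t²/π²)^(1/3) = (3.986×10^5 × (32148)² / π²)^(1/3) = 34688 km.
Since a_t = (r₁ + r₂)/2, r₂ = 2a_t − r₁ = 2×34688 − 8760 = 60616 km.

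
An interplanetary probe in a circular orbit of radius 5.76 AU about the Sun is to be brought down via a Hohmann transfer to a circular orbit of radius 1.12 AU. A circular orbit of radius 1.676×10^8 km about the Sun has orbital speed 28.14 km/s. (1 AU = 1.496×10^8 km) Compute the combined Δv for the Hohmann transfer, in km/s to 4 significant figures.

Δv = 13.60 km/s

From the circular-orbit relation v² = μ/r at r = 1.676×10^8 km: μ = v²r = (28.14)² × 1.676×10^8 = 1.32716×10^11 km³/s².
In km: r₁ = 5.76 × 1.496×10^8 = 8.61696×10^8 km; r₂ = 1.12 × 1.496×10^8 = 1.67552×10^8 km.
The Hohmann ellipse has a_t = (r₁ + r₂)/2 = 5.14624×10^8 km.
At r₁ the circular-orbit speed is v₁ = √(μ/r₁) = 12.41 km/s.
On the transfer ellipse at r₁, v² = μ(2/r − 1/a) gives v_a = √[μ(2/r₁ − 1/a_t)] = 7.081 km/s.
First burn Δv₁ = |v_a − v₁| = 5.329 km/s.
Circular speed at r₂: v₂ = √(μ/r₂) = 28.144 km/s.
Transfer-orbit speed at r₂: v_p = √[μ(2/r₂ − 1/a_t)] = 36.418 km/s.
Second burn Δv₂ = |v₂ − v_p| = 8.274 km/s.
Δv = Δv₁ + Δv₂ = 5.329 + 8.274 = 13.60 km/s.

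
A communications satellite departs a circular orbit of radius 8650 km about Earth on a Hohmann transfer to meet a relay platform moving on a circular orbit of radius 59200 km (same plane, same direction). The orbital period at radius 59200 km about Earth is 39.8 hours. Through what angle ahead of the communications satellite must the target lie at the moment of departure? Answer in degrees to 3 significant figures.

From Kepler's third law T² = 4π²r³/μ at r = 59200 km, T = 39.8 hours = 39.8 × 3600 s = 1.4328×10^5 s: μ = 4π²r³/T² = 3.98982×10^5 km³/s².
Semi-major axis of the transfer orbit: a_t = (8650 + 59200)/2 = 33925 km.
Transfer time t = π√(a_t³/μ) = 31080 s.
Target angular speed ω₂ = √(μ/r₂³) = 4.385×10^-5 rad/s.
Angle swept by the target during transfer: ω₂·t = 1.363 rad = 78.09°.
The communications satellite traverses 180° on the transfer ellipse, so the target must lead by 180° − 78.09° = 102°.

φ = 102°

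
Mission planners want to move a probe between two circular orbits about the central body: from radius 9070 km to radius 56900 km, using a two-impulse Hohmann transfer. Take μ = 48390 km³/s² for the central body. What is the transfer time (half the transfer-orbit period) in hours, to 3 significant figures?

t = 23.8 hours

Semi-major axis of the transfer orbit: a_t = (9070 + 56900)/2 = 32985 km.
Half the transfer-orbit period gives t = π√(a_t³/μ) = 85560 s.
Converting: 85560 s ÷ 3600 s/hour = 23.8 hours.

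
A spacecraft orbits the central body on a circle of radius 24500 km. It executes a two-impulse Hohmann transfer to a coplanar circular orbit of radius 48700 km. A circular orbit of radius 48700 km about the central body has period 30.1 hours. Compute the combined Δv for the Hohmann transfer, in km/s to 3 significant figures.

From Kepler's third law T² = 4π²r³/μ at r = 48700 km, T = 30.1 hours = 30.1 × 3600 s = 1.0836×10^5 s: μ = 4π²r³/T² = 3.88337×10^5 km³/s².
Semi-major axis of the transfer orbit: a_t = (24500 + 48700)/2 = 36600 km.
At r₁ the circular-orbit speed is v₁ = √(μ/r₁) = 3.9813 km/s.
On the transfer ellipse at r₁, v² = μ(2/r − 1/a) gives v_p = √[μ(2/r₁ − 1/a_t)] = 4.5925 km/s.
First burn Δv₁ = |v_p − v₁| = 0.6112 km/s.
Circular speed at r₂: v₂ = √(μ/r₂) = 2.82384 km/s.
Transfer-orbit speed at r₂: v_a = √[μ(2/r₂ − 1/a_t)] = 2.31037 km/s.
Second burn Δv₂ = |v₂ − v_a| = 0.5135 km/s.
Total Δv = Δv₁ + Δv₂ = 1.125 km/s.

Δv = 1.12 km/s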